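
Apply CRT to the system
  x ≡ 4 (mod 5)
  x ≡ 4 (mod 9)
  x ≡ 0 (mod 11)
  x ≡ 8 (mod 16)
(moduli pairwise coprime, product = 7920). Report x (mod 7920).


Product of moduli M = 5 · 9 · 11 · 16 = 7920.
Merge one congruence at a time:
  Start: x ≡ 4 (mod 5).
  Combine with x ≡ 4 (mod 9); new modulus lcm = 45.
    Write x = 4 + 5·t and substitute into x ≡ 4 (mod 9): 5·t ≡ 4 − 4 = 0 (mod 9).
    The inverse of 5 mod 9 is 2 (since 5·2 = 10 = 1·9 + 1), so t ≡ 2·0 = 0 ≡ 0 (mod 9).
    Then x = 4 + 5·0 = 4, valid modulo lcm(5, 9) = 45: x ≡ 4 (mod 45).
  Combine with x ≡ 0 (mod 11); new modulus lcm = 495.
    Write x = 4 + 45·t and substitute into x ≡ 0 (mod 11): 45·t ≡ 0 − 4 = -4 (mod 11).
    Reduce coefficients mod 11: 1·t ≡ 7 (mod 11).
    So t ≡ 7 (mod 11).
    Then x = 4 + 45·7 = 319, valid modulo lcm(45, 11) = 495: x ≡ 319 (mod 495).
  Combine with x ≡ 8 (mod 16); new modulus lcm = 7920.
    Write x = 319 + 495·t and substitute into x ≡ 8 (mod 16): 495·t ≡ 8 − 319 = -311 (mod 16).
    Reduce coefficients mod 16: 15·t ≡ 9 (mod 16).
    The inverse of 15 mod 16 is 15 (since 15·15 = 225 = 14·16 + 1), so t ≡ 15·9 = 135 ≡ 7 (mod 16).
    Then x = 319 + 495·7 = 3784, valid modulo lcm(495, 16) = 7920: x ≡ 3784 (mod 7920).
Verify against each original: 3784 mod 5 = 4, 3784 mod 9 = 4, 3784 mod 11 = 0, 3784 mod 16 = 8.

x ≡ 3784 (mod 7920).


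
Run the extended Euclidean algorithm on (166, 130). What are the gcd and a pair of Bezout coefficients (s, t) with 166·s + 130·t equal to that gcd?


Euclidean algorithm on (166, 130) — divide until remainder is 0:
  166 = 1 · 130 + 36
  130 = 3 · 36 + 22
  36 = 1 · 22 + 14
  22 = 1 · 14 + 8
  14 = 1 · 8 + 6
  8 = 1 · 6 + 2
  6 = 3 · 2 + 0
gcd(166, 130) = 2.
Track Bezout coefficients alongside the remainders: start with r₀ = 166 = a·1 + b·0 (s = 1, t = 0) and r₁ = 130 = a·0 + b·1 (s = 0, t = 1); each new remainder r_{k+1} = r_{k-1} − q_k·r_k inherits s_{k+1} = s_{k-1} − q_k·s_k, t_{k+1} = t_{k-1} − q_k·t_k, so r_k = a·s_k + b·t_k at every step:
  q = 1: r = 36, s = 1 − 1·0 = 1, t = 0 − 1·1 = -1  (check: 166·1 + 130·(-1) = 36)
  q = 3: r = 22, s = 0 − 3·1 = -3, t = 1 − 3·(-1) = 4  (check: 166·(-3) + 130·4 = 22)
  q = 1: r = 14, s = 1 − 1·(-3) = 4, t = -1 − 1·4 = -5  (check: 166·4 + 130·(-5) = 14)
  q = 1: r = 8, s = -3 − 1·4 = -7, t = 4 − 1·(-5) = 9  (check: 166·(-7) + 130·9 = 8)
  q = 1: r = 6, s = 4 − 1·(-7) = 11, t = -5 − 1·9 = -14  (check: 166·11 + 130·(-14) = 6)
  q = 1: r = 2, s = -7 − 1·11 = -18, t = 9 − 1·(-14) = 23  (check: 166·(-18) + 130·23 = 2)
The row with r = 2 (the gcd) gives the Bezout coefficients s = -18, t = 23.
Result: 166 · (-18) + 130 · (23) = 2.

gcd(166, 130) = 2; s = -18, t = 23 (check: 166·(-18) + 130·23 = 2).


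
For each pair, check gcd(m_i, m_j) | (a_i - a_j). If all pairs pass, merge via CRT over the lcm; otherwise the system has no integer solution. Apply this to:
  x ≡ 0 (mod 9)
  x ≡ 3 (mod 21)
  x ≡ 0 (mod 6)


Moduli 9, 21, 6 are not pairwise coprime, so CRT works modulo lcm(m_i) when all pairwise compatibility conditions hold.
Pairwise compatibility: gcd(m_i, m_j) must divide a_i - a_j for every pair.
Merge one congruence at a time:
  Start: x ≡ 0 (mod 9).
  Combine with x ≡ 3 (mod 21): gcd(9, 21) = 3; 3 - 0 = 3, which IS divisible by 3, so compatible.
    Write x = 0 + 9·t and substitute into x ≡ 3 (mod 21): 9·t ≡ 3 − 0 = 3 (mod 21).
    Divide the congruence (and modulus) by g = 3: 3·t ≡ 1 (mod 7).
    The inverse of 3 mod 7 is 5 (since 3·5 = 15 = 2·7 + 1), so t ≡ 5·1 = 5 ≡ 5 (mod 7).
    Then x = 0 + 9·5 = 45, valid modulo lcm(9, 21) = 63: x ≡ 45 (mod 63).
  Combine with x ≡ 0 (mod 6): gcd(63, 6) = 3; 0 - 45 = -45, which IS divisible by 3, so compatible.
    Write x = 45 + 63·t and substitute into x ≡ 0 (mod 6): 63·t ≡ 0 − 45 = -45 (mod 6).
    Divide the congruence (and modulus) by g = 3: 21·t ≡ -15 (mod 2).
    Reduce coefficients mod 2: 1·t ≡ 1 (mod 2).
    So t ≡ 1 (mod 2).
    Then x = 45 + 63·1 = 108, valid modulo lcm(63, 6) = 126: x ≡ 108 (mod 126).
Verify: 108 mod 9 = 0, 108 mod 21 = 3, 108 mod 6 = 0.

x ≡ 108 (mod 126).


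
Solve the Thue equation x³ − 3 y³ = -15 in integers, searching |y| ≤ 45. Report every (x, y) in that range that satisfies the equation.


The equation is x³ - 3y³ = -15. For fixed y, x³ = 3·y³ − 15, so a solution requires the RHS to be a perfect cube.
Strategy: iterate y from -45 to 45, compute RHS = 3·y³ − 15, and check whether it is a (positive or negative) perfect cube.
Check small values of y:
  y = 0: RHS = -15 is not a perfect cube.
  y = 1: RHS = -12 is not a perfect cube.
  y = -1: RHS = -18 is not a perfect cube.
  y = 2: RHS = 9 is not a perfect cube.
  y = -2: RHS = -39 is not a perfect cube.
  y = 3: RHS = 66 is not a perfect cube.
  y = -3: RHS = -96 is not a perfect cube.
Continuing the search up to |y| = 45 finds no solutions either.
No (x, y) in the scanned range satisfies the equation.

No integer solutions with |y| ≤ 45.


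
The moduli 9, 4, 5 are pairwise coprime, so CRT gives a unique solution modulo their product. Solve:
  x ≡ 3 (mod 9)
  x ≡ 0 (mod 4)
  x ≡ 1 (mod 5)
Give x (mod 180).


Moduli 9, 4, 5 are pairwise coprime; by CRT there is a unique solution modulo M = 9 · 4 · 5 = 180.
Solve pairwise, accumulating the modulus:
  Start with x ≡ 3 (mod 9).
  Combine with x ≡ 0 (mod 4): since gcd(9, 4) = 1, we get a unique residue mod 36.
    Write x = 3 + 9·t and substitute into x ≡ 0 (mod 4): 9·t ≡ 0 − 3 = -3 (mod 4).
    Reduce coefficients mod 4: 1·t ≡ 1 (mod 4).
    So t ≡ 1 (mod 4).
    Then x = 3 + 9·1 = 12, valid modulo lcm(9, 4) = 36: x ≡ 12 (mod 36).
  Combine with x ≡ 1 (mod 5): since gcd(36, 5) = 1, we get a unique residue mod 180.
    Write x = 12 + 36·t and substitute into x ≡ 1 (mod 5): 36·t ≡ 1 − 12 = -11 (mod 5).
    Reduce coefficients mod 5: 1·t ≡ 4 (mod 5).
    So t ≡ 4 (mod 5).
    Then x = 12 + 36·4 = 156, valid modulo lcm(36, 5) = 180: x ≡ 156 (mod 180).
Verify: 156 mod 9 = 3 ✓, 156 mod 4 = 0 ✓, 156 mod 5 = 1 ✓.

x ≡ 156 (mod 180).


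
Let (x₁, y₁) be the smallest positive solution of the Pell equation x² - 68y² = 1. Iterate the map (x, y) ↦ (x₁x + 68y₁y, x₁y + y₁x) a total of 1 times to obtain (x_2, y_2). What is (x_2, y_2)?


Step 1: Find the fundamental solution (x₁, y₁) of x² - 68y² = 1.
  Expand √68 as a continued fraction. a₀ = ⌊√68⌋ = 8; iterate m_{k+1} = d_k·a_k − m_k, d_{k+1} = (68 − m_{k+1}²)/d_k, a_{k+1} = ⌊(a₀ + m_{k+1})/d_{k+1}⌋ (starting m₀ = 0, d₀ = 1), with convergents p_k = a_k·p_{k-1} + p_{k-2}, q_k = a_k·q_{k-1} + q_{k-2} (p₋₁ = 1, q₋₁ = 0):
  k = 0: a₀ = 8; p₀/q₀ = 8/1; p₀² − 68·q₀² = 64 − 68 = -4.
  k = 1: m = 8, d = 4, a = ⌊(8 + 8)/4⌋ = 4; p/q = (4·8 + 1)/(4·1 + 0) = 33/4; p² − 68·q² = 1089 − 1088 = 1.
  The first convergent with p² − 68·q² = 1 gives the fundamental solution (x₁, y₁) = (33, 4).
Step 2: Apply the recurrence (x_{n+1}, y_{n+1}) = (x₁x_n + 68y₁y_n, x₁y_n + y₁x_n) repeatedly.
  From (x_1, y_1) = (33, 4): x_2 = 33·33 + 68·4·4 = 2177; y_2 = 33·4 + 4·33 = 264.
Step 3: Verify x_2² - 68·y_2² = 4739329 - 4739328 = 1 (should be 1). ✓

(x_1, y_1) = (33, 4); (x_2, y_2) = (2177, 264).


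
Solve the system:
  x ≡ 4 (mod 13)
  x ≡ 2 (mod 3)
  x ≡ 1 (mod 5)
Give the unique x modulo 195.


Moduli 13, 3, 5 are pairwise coprime; by CRT there is a unique solution modulo M = 13 · 3 · 5 = 195.
Solve pairwise, accumulating the modulus:
  Start with x ≡ 4 (mod 13).
  Combine with x ≡ 2 (mod 3): since gcd(13, 3) = 1, we get a unique residue mod 39.
    Write x = 4 + 13·t and substitute into x ≡ 2 (mod 3): 13·t ≡ 2 − 4 = -2 (mod 3).
    Reduce coefficients mod 3: 1·t ≡ 1 (mod 3).
    So t ≡ 1 (mod 3).
    Then x = 4 + 13·1 = 17, valid modulo lcm(13, 3) = 39: x ≡ 17 (mod 39).
  Combine with x ≡ 1 (mod 5): since gcd(39, 5) = 1, we get a unique residue mod 195.
    Write x = 17 + 39·t and substitute into x ≡ 1 (mod 5): 39·t ≡ 1 − 17 = -16 (mod 5).
    Reduce coefficients mod 5: 4·t ≡ 4 (mod 5).
    The inverse of 4 mod 5 is 4 (since 4·4 = 16 = 3·5 + 1), so t ≡ 4·4 = 16 ≡ 1 (mod 5).
    Then x = 17 + 39·1 = 56, valid modulo lcm(39, 5) = 195: x ≡ 56 (mod 195).
Verify: 56 mod 13 = 4 ✓, 56 mod 3 = 2 ✓, 56 mod 5 = 1 ✓.

x ≡ 56 (mod 195).


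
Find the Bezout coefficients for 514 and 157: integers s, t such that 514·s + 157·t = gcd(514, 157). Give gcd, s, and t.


Euclidean algorithm on (514, 157) — divide until remainder is 0:
  514 = 3 · 157 + 43
  157 = 3 · 43 + 28
  43 = 1 · 28 + 15
  28 = 1 · 15 + 13
  15 = 1 · 13 + 2
  13 = 6 · 2 + 1
  2 = 2 · 1 + 0
gcd(514, 157) = 1.
Track Bezout coefficients alongside the remainders: start with r₀ = 514 = a·1 + b·0 (s = 1, t = 0) and r₁ = 157 = a·0 + b·1 (s = 0, t = 1); each new remainder r_{k+1} = r_{k-1} − q_k·r_k inherits s_{k+1} = s_{k-1} − q_k·s_k, t_{k+1} = t_{k-1} − q_k·t_k, so r_k = a·s_k + b·t_k at every step:
  q = 3: r = 43, s = 1 − 3·0 = 1, t = 0 − 3·1 = -3  (check: 514·1 + 157·(-3) = 43)
  q = 3: r = 28, s = 0 − 3·1 = -3, t = 1 − 3·(-3) = 10  (check: 514·(-3) + 157·10 = 28)
  q = 1: r = 15, s = 1 − 1·(-3) = 4, t = -3 − 1·10 = -13  (check: 514·4 + 157·(-13) = 15)
  q = 1: r = 13, s = -3 − 1·4 = -7, t = 10 − 1·(-13) = 23  (check: 514·(-7) + 157·23 = 13)
  q = 1: r = 2, s = 4 − 1·(-7) = 11, t = -13 − 1·23 = -36  (check: 514·11 + 157·(-36) = 2)
  q = 6: r = 1, s = -7 − 6·11 = -73, t = 23 − 6·(-36) = 239  (check: 514·(-73) + 157·239 = 1)
The row with r = 1 (the gcd) gives the Bezout coefficients s = -73, t = 239.
Result: 514 · (-73) + 157 · (239) = 1.

gcd(514, 157) = 1; s = -73, t = 239 (check: 514·(-73) + 157·239 = 1).


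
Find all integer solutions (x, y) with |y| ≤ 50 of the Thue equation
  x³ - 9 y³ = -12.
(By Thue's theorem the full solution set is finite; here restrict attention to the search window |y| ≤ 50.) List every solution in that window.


The equation is x³ - 9y³ = -12. For fixed y, x³ = 9·y³ − 12, so a solution requires the RHS to be a perfect cube.
Strategy: iterate y from -50 to 50, compute RHS = 9·y³ − 12, and check whether it is a (positive or negative) perfect cube.
Check small values of y:
  y = 0: RHS = -12 is not a perfect cube.
  y = 1: RHS = -3 is not a perfect cube.
  y = -1: RHS = -21 is not a perfect cube.
  y = 2: RHS = 60 is not a perfect cube.
  y = -2: RHS = -84 is not a perfect cube.
  y = 3: RHS = 231 is not a perfect cube.
  y = -3: RHS = -255 is not a perfect cube.
Continuing the search up to |y| = 50 finds no solutions either.
No (x, y) in the scanned range satisfies the equation.

No integer solutions with |y| ≤ 50.


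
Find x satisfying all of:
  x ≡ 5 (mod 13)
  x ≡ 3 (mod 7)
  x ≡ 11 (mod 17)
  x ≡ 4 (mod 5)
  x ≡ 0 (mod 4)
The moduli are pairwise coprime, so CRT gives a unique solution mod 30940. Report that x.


Product of moduli M = 13 · 7 · 17 · 5 · 4 = 30940.
Merge one congruence at a time:
  Start: x ≡ 5 (mod 13).
  Combine with x ≡ 3 (mod 7); new modulus lcm = 91.
    Write x = 5 + 13·t and substitute into x ≡ 3 (mod 7): 13·t ≡ 3 − 5 = -2 (mod 7).
    Reduce coefficients mod 7: 6·t ≡ 5 (mod 7).
    The inverse of 6 mod 7 is 6 (since 6·6 = 36 = 5·7 + 1), so t ≡ 6·5 = 30 ≡ 2 (mod 7).
    Then x = 5 + 13·2 = 31, valid modulo lcm(13, 7) = 91: x ≡ 31 (mod 91).
  Combine with x ≡ 11 (mod 17); new modulus lcm = 1547.
    Write x = 31 + 91·t and substitute into x ≡ 11 (mod 17): 91·t ≡ 11 − 31 = -20 (mod 17).
    Reduce coefficients mod 17: 6·t ≡ 14 (mod 17).
    The inverse of 6 mod 17 is 3 (since 6·3 = 18 = 1·17 + 1), so t ≡ 3·14 = 42 ≡ 8 (mod 17).
    Then x = 31 + 91·8 = 759, valid modulo lcm(91, 17) = 1547: x ≡ 759 (mod 1547).
  Combine with x ≡ 4 (mod 5); new modulus lcm = 7735.
    Write x = 759 + 1547·t and substitute into x ≡ 4 (mod 5): 1547·t ≡ 4 − 759 = -755 (mod 5).
    Reduce coefficients mod 5: 2·t ≡ 0 (mod 5).
    The inverse of 2 mod 5 is 3 (since 2·3 = 6 = 1·5 + 1), so t ≡ 3·0 = 0 ≡ 0 (mod 5).
    Then x = 759 + 1547·0 = 759, valid modulo lcm(1547, 5) = 7735: x ≡ 759 (mod 7735).
  Combine with x ≡ 0 (mod 4); new modulus lcm = 30940.
    Write x = 759 + 7735·t and substitute into x ≡ 0 (mod 4): 7735·t ≡ 0 − 759 = -759 (mod 4).
    Reduce coefficients mod 4: 3·t ≡ 1 (mod 4).
    The inverse of 3 mod 4 is 3 (since 3·3 = 9 = 2·4 + 1), so t ≡ 3·1 = 3 ≡ 3 (mod 4).
    Then x = 759 + 7735·3 = 23964, valid modulo lcm(7735, 4) = 30940: x ≡ 23964 (mod 30940).
Verify against each original: 23964 mod 13 = 5, 23964 mod 7 = 3, 23964 mod 17 = 11, 23964 mod 5 = 4, 23964 mod 4 = 0.

x ≡ 23964 (mod 30940).


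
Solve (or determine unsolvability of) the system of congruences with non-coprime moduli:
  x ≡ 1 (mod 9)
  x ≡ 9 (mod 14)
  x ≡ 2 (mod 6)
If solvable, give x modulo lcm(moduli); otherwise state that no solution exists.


Moduli 9, 14, 6 are not pairwise coprime, so CRT works modulo lcm(m_i) when all pairwise compatibility conditions hold.
Pairwise compatibility: gcd(m_i, m_j) must divide a_i - a_j for every pair.
Merge one congruence at a time:
  Start: x ≡ 1 (mod 9).
  Combine with x ≡ 9 (mod 14): gcd(9, 14) = 1; 9 - 1 = 8, which IS divisible by 1, so compatible.
    Write x = 1 + 9·t and substitute into x ≡ 9 (mod 14): 9·t ≡ 9 − 1 = 8 (mod 14).
    The inverse of 9 mod 14 is 11 (since 9·11 = 99 = 7·14 + 1), so t ≡ 11·8 = 88 ≡ 4 (mod 14).
    Then x = 1 + 9·4 = 37, valid modulo lcm(9, 14) = 126: x ≡ 37 (mod 126).
  Combine with x ≡ 2 (mod 6): gcd(126, 6) = 6, and 2 - 37 = -35 is NOT divisible by 6.
    ⇒ system is inconsistent (no integer solution).

No solution (the system is inconsistent).


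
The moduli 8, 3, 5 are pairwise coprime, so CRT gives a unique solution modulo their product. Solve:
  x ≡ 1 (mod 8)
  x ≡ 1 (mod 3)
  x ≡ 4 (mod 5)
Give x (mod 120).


Moduli 8, 3, 5 are pairwise coprime; by CRT there is a unique solution modulo M = 8 · 3 · 5 = 120.
Solve pairwise, accumulating the modulus:
  Start with x ≡ 1 (mod 8).
  Combine with x ≡ 1 (mod 3): since gcd(8, 3) = 1, we get a unique residue mod 24.
    Write x = 1 + 8·t and substitute into x ≡ 1 (mod 3): 8·t ≡ 1 − 1 = 0 (mod 3).
    Reduce coefficients mod 3: 2·t ≡ 0 (mod 3).
    The inverse of 2 mod 3 is 2 (since 2·2 = 4 = 1·3 + 1), so t ≡ 2·0 = 0 ≡ 0 (mod 3).
    Then x = 1 + 8·0 = 1, valid modulo lcm(8, 3) = 24: x ≡ 1 (mod 24).
  Combine with x ≡ 4 (mod 5): since gcd(24, 5) = 1, we get a unique residue mod 120.
    Write x = 1 + 24·t and substitute into x ≡ 4 (mod 5): 24·t ≡ 4 − 1 = 3 (mod 5).
    Reduce coefficients mod 5: 4·t ≡ 3 (mod 5).
    The inverse of 4 mod 5 is 4 (since 4·4 = 16 = 3·5 + 1), so t ≡ 4·3 = 12 ≡ 2 (mod 5).
    Then x = 1 + 24·2 = 49, valid modulo lcm(24, 5) = 120: x ≡ 49 (mod 120).
Verify: 49 mod 8 = 1 ✓, 49 mod 3 = 1 ✓, 49 mod 5 = 4 ✓.

x ≡ 49 (mod 120).


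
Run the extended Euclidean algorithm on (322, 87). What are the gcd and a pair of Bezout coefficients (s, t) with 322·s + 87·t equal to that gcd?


Euclidean algorithm on (322, 87) — divide until remainder is 0:
  322 = 3 · 87 + 61
  87 = 1 · 61 + 26
  61 = 2 · 26 + 9
  26 = 2 · 9 + 8
  9 = 1 · 8 + 1
  8 = 8 · 1 + 0
gcd(322, 87) = 1.
Track Bezout coefficients alongside the remainders: start with r₀ = 322 = a·1 + b·0 (s = 1, t = 0) and r₁ = 87 = a·0 + b·1 (s = 0, t = 1); each new remainder r_{k+1} = r_{k-1} − q_k·r_k inherits s_{k+1} = s_{k-1} − q_k·s_k, t_{k+1} = t_{k-1} − q_k·t_k, so r_k = a·s_k + b·t_k at every step:
  q = 3: r = 61, s = 1 − 3·0 = 1, t = 0 − 3·1 = -3  (check: 322·1 + 87·(-3) = 61)
  q = 1: r = 26, s = 0 − 1·1 = -1, t = 1 − 1·(-3) = 4  (check: 322·(-1) + 87·4 = 26)
  q = 2: r = 9, s = 1 − 2·(-1) = 3, t = -3 − 2·4 = -11  (check: 322·3 + 87·(-11) = 9)
  q = 2: r = 8, s = -1 − 2·3 = -7, t = 4 − 2·(-11) = 26  (check: 322·(-7) + 87·26 = 8)
  q = 1: r = 1, s = 3 − 1·(-7) = 10, t = -11 − 1·26 = -37  (check: 322·10 + 87·(-37) = 1)
The row with r = 1 (the gcd) gives the Bezout coefficients s = 10, t = -37.
Result: 322 · (10) + 87 · (-37) = 1.

gcd(322, 87) = 1; s = 10, t = -37 (check: 322·10 + 87·(-37) = 1).


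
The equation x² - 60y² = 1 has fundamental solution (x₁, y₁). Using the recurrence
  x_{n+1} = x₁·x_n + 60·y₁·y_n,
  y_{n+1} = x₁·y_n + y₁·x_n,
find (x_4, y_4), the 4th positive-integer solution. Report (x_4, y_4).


Step 1: Find the fundamental solution (x₁, y₁) of x² - 60y² = 1.
  Expand √60 as a continued fraction. a₀ = ⌊√60⌋ = 7; iterate m_{k+1} = d_k·a_k − m_k, d_{k+1} = (60 − m_{k+1}²)/d_k, a_{k+1} = ⌊(a₀ + m_{k+1})/d_{k+1}⌋ (starting m₀ = 0, d₀ = 1), with convergents p_k = a_k·p_{k-1} + p_{k-2}, q_k = a_k·q_{k-1} + q_{k-2} (p₋₁ = 1, q₋₁ = 0):
  k = 0: a₀ = 7; p₀/q₀ = 7/1; p₀² − 60·q₀² = 49 − 60 = -11.
  k = 1: m = 7, d = 11, a = ⌊(7 + 7)/11⌋ = 1; p/q = (1·7 + 1)/(1·1 + 0) = 8/1; p² − 60·q² = 64 − 60 = 4.
  k = 2: m = 4, d = 4, a = ⌊(7 + 4)/4⌋ = 2; p/q = (2·8 + 7)/(2·1 + 1) = 23/3; p² − 60·q² = 529 − 540 = -11.
  k = 3: m = 4, d = 11, a = ⌊(7 + 4)/11⌋ = 1; p/q = (1·23 + 8)/(1·3 + 1) = 31/4; p² − 60·q² = 961 − 960 = 1.
  The first convergent with p² − 60·q² = 1 gives the fundamental solution (x₁, y₁) = (31, 4).
Step 2: Apply the recurrence (x_{n+1}, y_{n+1}) = (x₁x_n + 60y₁y_n, x₁y_n + y₁x_n) repeatedly.
  From (x_1, y_1) = (31, 4): x_2 = 31·31 + 60·4·4 = 1921; y_2 = 31·4 + 4·31 = 248.
  From (x_2, y_2) = (1921, 248): x_3 = 31·1921 + 60·4·248 = 119071; y_3 = 31·248 + 4·1921 = 15372.
  From (x_3, y_3) = (119071, 15372): x_4 = 31·119071 + 60·4·15372 = 7380481; y_4 = 31·15372 + 4·119071 = 952816.
Step 3: Verify x_4² - 60·y_4² = 54471499791361 - 54471499791360 = 1 (should be 1). ✓

(x_1, y_1) = (31, 4); (x_4, y_4) = (7380481, 952816).


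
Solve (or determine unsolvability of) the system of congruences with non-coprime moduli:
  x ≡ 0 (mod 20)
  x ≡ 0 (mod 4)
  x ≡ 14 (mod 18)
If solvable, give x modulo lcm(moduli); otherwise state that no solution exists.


Moduli 20, 4, 18 are not pairwise coprime, so CRT works modulo lcm(m_i) when all pairwise compatibility conditions hold.
Pairwise compatibility: gcd(m_i, m_j) must divide a_i - a_j for every pair.
Merge one congruence at a time:
  Start: x ≡ 0 (mod 20).
  Combine with x ≡ 0 (mod 4): gcd(20, 4) = 4; 0 - 0 = 0, which IS divisible by 4, so compatible.
    Write x = 0 + 20·t and substitute into x ≡ 0 (mod 4): 20·t ≡ 0 − 0 = 0 (mod 4).
    Divide the congruence (and modulus) by g = 4: 5·t ≡ 0 (mod 1).
    Modulo 1 every t works; take t = 0.
    Then x = 0 + 20·0 = 0, valid modulo lcm(20, 4) = 20: x ≡ 0 (mod 20).
  Combine with x ≡ 14 (mod 18): gcd(20, 18) = 2; 14 - 0 = 14, which IS divisible by 2, so compatible.
    Write x = 0 + 20·t and substitute into x ≡ 14 (mod 18): 20·t ≡ 14 − 0 = 14 (mod 18).
    Divide the congruence (and modulus) by g = 2: 10·t ≡ 7 (mod 9).
    Reduce coefficients mod 9: 1·t ≡ 7 (mod 9).
    So t ≡ 7 (mod 9).
    Then x = 0 + 20·7 = 140, valid modulo lcm(20, 18) = 180: x ≡ 140 (mod 180).
Verify: 140 mod 20 = 0, 140 mod 4 = 0, 140 mod 18 = 14.

x ≡ 140 (mod 180).


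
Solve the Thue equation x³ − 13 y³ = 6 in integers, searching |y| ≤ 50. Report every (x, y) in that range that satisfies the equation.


The equation is x³ - 13y³ = 6. For fixed y, x³ = 13·y³ + 6, so a solution requires the RHS to be a perfect cube.
Strategy: iterate y from -50 to 50, compute RHS = 13·y³ + 6, and check whether it is a (positive or negative) perfect cube.
Check small values of y:
  y = 0: RHS = 6 is not a perfect cube.
  y = 1: RHS = 19 is not a perfect cube.
  y = -1: RHS = -7 is not a perfect cube.
  y = 2: RHS = 110 is not a perfect cube.
  y = -2: RHS = -98 is not a perfect cube.
  y = 3: RHS = 357 is not a perfect cube.
  y = -3: RHS = -345 is not a perfect cube.
Continuing the search up to |y| = 50 finds no solutions either.
No (x, y) in the scanned range satisfies the equation.

No integer solutions with |y| ≤ 50.


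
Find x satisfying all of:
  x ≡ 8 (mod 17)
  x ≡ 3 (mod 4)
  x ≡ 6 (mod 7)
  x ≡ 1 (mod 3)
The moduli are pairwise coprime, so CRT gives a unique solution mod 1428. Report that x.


Product of moduli M = 17 · 4 · 7 · 3 = 1428.
Merge one congruence at a time:
  Start: x ≡ 8 (mod 17).
  Combine with x ≡ 3 (mod 4); new modulus lcm = 68.
    Write x = 8 + 17·t and substitute into x ≡ 3 (mod 4): 17·t ≡ 3 − 8 = -5 (mod 4).
    Reduce coefficients mod 4: 1·t ≡ 3 (mod 4).
    So t ≡ 3 (mod 4).
    Then x = 8 + 17·3 = 59, valid modulo lcm(17, 4) = 68: x ≡ 59 (mod 68).
  Combine with x ≡ 6 (mod 7); new modulus lcm = 476.
    Write x = 59 + 68·t and substitute into x ≡ 6 (mod 7): 68·t ≡ 6 − 59 = -53 (mod 7).
    Reduce coefficients mod 7: 5·t ≡ 3 (mod 7).
    The inverse of 5 mod 7 is 3 (since 5·3 = 15 = 2·7 + 1), so t ≡ 3·3 = 9 ≡ 2 (mod 7).
    Then x = 59 + 68·2 = 195, valid modulo lcm(68, 7) = 476: x ≡ 195 (mod 476).
  Combine with x ≡ 1 (mod 3); new modulus lcm = 1428.
    Write x = 195 + 476·t and substitute into x ≡ 1 (mod 3): 476·t ≡ 1 − 195 = -194 (mod 3).
    Reduce coefficients mod 3: 2·t ≡ 1 (mod 3).
    The inverse of 2 mod 3 is 2 (since 2·2 = 4 = 1·3 + 1), so t ≡ 2·1 = 2 ≡ 2 (mod 3).
    Then x = 195 + 476·2 = 1147, valid modulo lcm(476, 3) = 1428: x ≡ 1147 (mod 1428).
Verify against each original: 1147 mod 17 = 8, 1147 mod 4 = 3, 1147 mod 7 = 6, 1147 mod 3 = 1.

x ≡ 1147 (mod 1428).


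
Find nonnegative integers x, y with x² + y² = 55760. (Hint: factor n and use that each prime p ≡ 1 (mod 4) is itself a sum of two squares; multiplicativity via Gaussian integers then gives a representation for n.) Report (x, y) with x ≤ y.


Step 1: Factor n = 55760 = 2^4 · 5 · 17 · 41.
Step 2: Check the mod-4 condition on each prime factor: 2 = 2 (special); 5 ≡ 1 (mod 4), exponent 1; 17 ≡ 1 (mod 4), exponent 1; 41 ≡ 1 (mod 4), exponent 1.
All primes ≡ 3 (mod 4) appear to even exponent (or don't appear), so by the two-squares theorem n IS expressible as a sum of two squares.
Step 3: Build a representation. Group n = k² · m with k = 4 and m = 5 · 17 · 41 = 3485 (a product of primes ≡ 1 (mod 4)); a representation of m scales to one of n via (k·x)² + (k·y)² = k²(x² + y²). Each prime p ≡ 1 (mod 4) is itself a sum of two squares; find a² by testing p − a² for a perfect square:
  5: 5 − 1² = 4 = 2² ⇒ 5 = 1² + 2².
  17: 17 − 1² = 16 = 4² ⇒ 17 = 1² + 4².
  41: 41 − 1² = 40, 41 − 2² = 37, 41 − 3² = 32, 41 − 4² = 25 = 5² ⇒ 41 = 4² + 5².
  Combine using the Brahmagupta–Fibonacci identity (a² + b²)(c² + d²) = (ac − bd)² + (ad + bc)² = (ac + bd)² + (ad − bc)²:
  5 · 17 = 85: from (1² + 2²)(1² + 4²), take (1·1 − 2·4, 1·4 + 2·1) = (1 − 8, 4 + 2) = (-7, 6); dropping signs (only squares matter) gives (7, 6); check 7² + 6² = 49 + 36 = 85 ✓.
  85 · 41 = 3485: from (7² + 6²)(4² + 5²), take (7·4 − 6·5, 7·5 + 6·4) = (28 − 30, 35 + 24) = (-2, 59); dropping signs (only squares matter) gives (2, 59); check 2² + 59² = 4 + 3481 = 3485 ✓.
  Scale by k = 4: (4·2, 4·59) = (8, 236).
Step 4: Order so x ≤ y and verify: 8² + 236² = 64 + 55696 = 55760 = n. ✓

n = 55760 = 8² + 236² (one valid representation with x ≤ y).


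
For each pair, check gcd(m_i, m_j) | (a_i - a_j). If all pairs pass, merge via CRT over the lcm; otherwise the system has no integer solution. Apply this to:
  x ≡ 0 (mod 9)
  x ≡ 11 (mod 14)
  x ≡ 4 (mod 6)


Moduli 9, 14, 6 are not pairwise coprime, so CRT works modulo lcm(m_i) when all pairwise compatibility conditions hold.
Pairwise compatibility: gcd(m_i, m_j) must divide a_i - a_j for every pair.
Merge one congruence at a time:
  Start: x ≡ 0 (mod 9).
  Combine with x ≡ 11 (mod 14): gcd(9, 14) = 1; 11 - 0 = 11, which IS divisible by 1, so compatible.
    Write x = 0 + 9·t and substitute into x ≡ 11 (mod 14): 9·t ≡ 11 − 0 = 11 (mod 14).
    The inverse of 9 mod 14 is 11 (since 9·11 = 99 = 7·14 + 1), so t ≡ 11·11 = 121 ≡ 9 (mod 14).
    Then x = 0 + 9·9 = 81, valid modulo lcm(9, 14) = 126: x ≡ 81 (mod 126).
  Combine with x ≡ 4 (mod 6): gcd(126, 6) = 6, and 4 - 81 = -77 is NOT divisible by 6.
    ⇒ system is inconsistent (no integer solution).

No solution (the system is inconsistent).


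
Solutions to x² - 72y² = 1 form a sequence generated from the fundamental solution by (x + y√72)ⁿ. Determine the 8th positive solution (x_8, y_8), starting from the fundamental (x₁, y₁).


Step 1: Find the fundamental solution (x₁, y₁) of x² - 72y² = 1.
  Expand √72 as a continued fraction. a₀ = ⌊√72⌋ = 8; iterate m_{k+1} = d_k·a_k − m_k, d_{k+1} = (72 − m_{k+1}²)/d_k, a_{k+1} = ⌊(a₀ + m_{k+1})/d_{k+1}⌋ (starting m₀ = 0, d₀ = 1), with convergents p_k = a_k·p_{k-1} + p_{k-2}, q_k = a_k·q_{k-1} + q_{k-2} (p₋₁ = 1, q₋₁ = 0):
  k = 0: a₀ = 8; p₀/q₀ = 8/1; p₀² − 72·q₀² = 64 − 72 = -8.
  k = 1: m = 8, d = 8, a = ⌊(8 + 8)/8⌋ = 2; p/q = (2·8 + 1)/(2·1 + 0) = 17/2; p² − 72·q² = 289 − 288 = 1.
  The first convergent with p² − 72·q² = 1 gives the fundamental solution (x₁, y₁) = (17, 2).
Step 2: Apply the recurrence (x_{n+1}, y_{n+1}) = (x₁x_n + 72y₁y_n, x₁y_n + y₁x_n) repeatedly.
  From (x_1, y_1) = (17, 2): x_2 = 17·17 + 72·2·2 = 577; y_2 = 17·2 + 2·17 = 68.
  From (x_2, y_2) = (577, 68): x_3 = 17·577 + 72·2·68 = 19601; y_3 = 17·68 + 2·577 = 2310.
  From (x_3, y_3) = (19601, 2310): x_4 = 17·19601 + 72·2·2310 = 665857; y_4 = 17·2310 + 2·19601 = 78472.
  From (x_4, y_4) = (665857, 78472): x_5 = 17·665857 + 72·2·78472 = 22619537; y_5 = 17·78472 + 2·665857 = 2665738.
  From (x_5, y_5) = (22619537, 2665738): x_6 = 17·22619537 + 72·2·2665738 = 768398401; y_6 = 17·2665738 + 2·22619537 = 90556620.
  From (x_6, y_6) = (768398401, 90556620): x_7 = 17·768398401 + 72·2·90556620 = 26102926097; y_7 = 17·90556620 + 2·768398401 = 3076259342.
  From (x_7, y_7) = (26102926097, 3076259342): x_8 = 17·26102926097 + 72·2·3076259342 = 886731088897; y_8 = 17·3076259342 + 2·26102926097 = 104502261008.
Step 3: Verify x_8² - 72·y_8² = 786292024016459316676609 - 786292024016459316676608 = 1 (should be 1). ✓

(x_1, y_1) = (17, 2); (x_8, y_8) = (886731088897, 104502261008).


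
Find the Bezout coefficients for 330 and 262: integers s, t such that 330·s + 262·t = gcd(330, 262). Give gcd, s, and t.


Euclidean algorithm on (330, 262) — divide until remainder is 0:
  330 = 1 · 262 + 68
  262 = 3 · 68 + 58
  68 = 1 · 58 + 10
  58 = 5 · 10 + 8
  10 = 1 · 8 + 2
  8 = 4 · 2 + 0
gcd(330, 262) = 2.
Track Bezout coefficients alongside the remainders: start with r₀ = 330 = a·1 + b·0 (s = 1, t = 0) and r₁ = 262 = a·0 + b·1 (s = 0, t = 1); each new remainder r_{k+1} = r_{k-1} − q_k·r_k inherits s_{k+1} = s_{k-1} − q_k·s_k, t_{k+1} = t_{k-1} − q_k·t_k, so r_k = a·s_k + b·t_k at every step:
  q = 1: r = 68, s = 1 − 1·0 = 1, t = 0 − 1·1 = -1  (check: 330·1 + 262·(-1) = 68)
  q = 3: r = 58, s = 0 − 3·1 = -3, t = 1 − 3·(-1) = 4  (check: 330·(-3) + 262·4 = 58)
  q = 1: r = 10, s = 1 − 1·(-3) = 4, t = -1 − 1·4 = -5  (check: 330·4 + 262·(-5) = 10)
  q = 5: r = 8, s = -3 − 5·4 = -23, t = 4 − 5·(-5) = 29  (check: 330·(-23) + 262·29 = 8)
  q = 1: r = 2, s = 4 − 1·(-23) = 27, t = -5 − 1·29 = -34  (check: 330·27 + 262·(-34) = 2)
The row with r = 2 (the gcd) gives the Bezout coefficients s = 27, t = -34.
Result: 330 · (27) + 262 · (-34) = 2.

gcd(330, 262) = 2; s = 27, t = -34 (check: 330·27 + 262·(-34) = 2).


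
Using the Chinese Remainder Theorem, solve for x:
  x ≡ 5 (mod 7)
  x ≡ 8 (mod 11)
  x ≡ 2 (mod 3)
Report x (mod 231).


Moduli 7, 11, 3 are pairwise coprime; by CRT there is a unique solution modulo M = 7 · 11 · 3 = 231.
Solve pairwise, accumulating the modulus:
  Start with x ≡ 5 (mod 7).
  Combine with x ≡ 8 (mod 11): since gcd(7, 11) = 1, we get a unique residue mod 77.
    Write x = 5 + 7·t and substitute into x ≡ 8 (mod 11): 7·t ≡ 8 − 5 = 3 (mod 11).
    The inverse of 7 mod 11 is 8 (since 7·8 = 56 = 5·11 + 1), so t ≡ 8·3 = 24 ≡ 2 (mod 11).
    Then x = 5 + 7·2 = 19, valid modulo lcm(7, 11) = 77: x ≡ 19 (mod 77).
  Combine with x ≡ 2 (mod 3): since gcd(77, 3) = 1, we get a unique residue mod 231.
    Write x = 19 + 77·t and substitute into x ≡ 2 (mod 3): 77·t ≡ 2 − 19 = -17 (mod 3).
    Reduce coefficients mod 3: 2·t ≡ 1 (mod 3).
    The inverse of 2 mod 3 is 2 (since 2·2 = 4 = 1·3 + 1), so t ≡ 2·1 = 2 ≡ 2 (mod 3).
    Then x = 19 + 77·2 = 173, valid modulo lcm(77, 3) = 231: x ≡ 173 (mod 231).
Verify: 173 mod 7 = 5 ✓, 173 mod 11 = 8 ✓, 173 mod 3 = 2 ✓.

x ≡ 173 (mod 231).


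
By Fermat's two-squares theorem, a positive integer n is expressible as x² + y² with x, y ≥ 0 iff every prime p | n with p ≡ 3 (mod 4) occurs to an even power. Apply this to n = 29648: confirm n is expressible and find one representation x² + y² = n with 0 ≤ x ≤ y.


Step 1: Factor n = 29648 = 2^4 · 17 · 109.
Step 2: Check the mod-4 condition on each prime factor: 2 = 2 (special); 17 ≡ 1 (mod 4), exponent 1; 109 ≡ 1 (mod 4), exponent 1.
All primes ≡ 3 (mod 4) appear to even exponent (or don't appear), so by the two-squares theorem n IS expressible as a sum of two squares.
Step 3: Build a representation. Group n = k² · m with k = 4 and m = 17 · 109 = 1853 (a product of primes ≡ 1 (mod 4)); a representation of m scales to one of n via (k·x)² + (k·y)² = k²(x² + y²). Each prime p ≡ 1 (mod 4) is itself a sum of two squares; find a² by testing p − a² for a perfect square:
  17: 17 − 1² = 16 = 4² ⇒ 17 = 1² + 4².
  109: 109 − 1² = 108, 109 − 2² = 105, 109 − 3² = 100 = 10² ⇒ 109 = 3² + 10².
  Combine using the Brahmagupta–Fibonacci identity (a² + b²)(c² + d²) = (ac − bd)² + (ad + bc)² = (ac + bd)² + (ad − bc)²:
  17 · 109 = 1853: from (1² + 4²)(3² + 10²), take (1·3 − 4·10, 1·10 + 4·3) = (3 − 40, 10 + 12) = (-37, 22); dropping signs (only squares matter) gives (37, 22); check 37² + 22² = 1369 + 484 = 1853 ✓.
  Scale by k = 4: (4·37, 4·22) = (148, 88).
Step 4: Order so x ≤ y and verify: 88² + 148² = 7744 + 21904 = 29648 = n. ✓

n = 29648 = 88² + 148² (one valid representation with x ≤ y).


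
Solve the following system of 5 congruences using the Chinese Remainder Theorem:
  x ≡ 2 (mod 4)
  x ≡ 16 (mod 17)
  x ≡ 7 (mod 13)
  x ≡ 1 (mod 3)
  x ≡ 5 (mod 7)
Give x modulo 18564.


Product of moduli M = 4 · 17 · 13 · 3 · 7 = 18564.
Merge one congruence at a time:
  Start: x ≡ 2 (mod 4).
  Combine with x ≡ 16 (mod 17); new modulus lcm = 68.
    Write x = 2 + 4·t and substitute into x ≡ 16 (mod 17): 4·t ≡ 16 − 2 = 14 (mod 17).
    The inverse of 4 mod 17 is 13 (since 4·13 = 52 = 3·17 + 1), so t ≡ 13·14 = 182 ≡ 12 (mod 17).
    Then x = 2 + 4·12 = 50, valid modulo lcm(4, 17) = 68: x ≡ 50 (mod 68).
  Combine with x ≡ 7 (mod 13); new modulus lcm = 884.
    Write x = 50 + 68·t and substitute into x ≡ 7 (mod 13): 68·t ≡ 7 − 50 = -43 (mod 13).
    Reduce coefficients mod 13: 3·t ≡ 9 (mod 13).
    The inverse of 3 mod 13 is 9 (since 3·9 = 27 = 2·13 + 1), so t ≡ 9·9 = 81 ≡ 3 (mod 13).
    Then x = 50 + 68·3 = 254, valid modulo lcm(68, 13) = 884: x ≡ 254 (mod 884).
  Combine with x ≡ 1 (mod 3); new modulus lcm = 2652.
    Write x = 254 + 884·t and substitute into x ≡ 1 (mod 3): 884·t ≡ 1 − 254 = -253 (mod 3).
    Reduce coefficients mod 3: 2·t ≡ 2 (mod 3).
    The inverse of 2 mod 3 is 2 (since 2·2 = 4 = 1·3 + 1), so t ≡ 2·2 = 4 ≡ 1 (mod 3).
    Then x = 254 + 884·1 = 1138, valid modulo lcm(884, 3) = 2652: x ≡ 1138 (mod 2652).
  Combine with x ≡ 5 (mod 7); new modulus lcm = 18564.
    Write x = 1138 + 2652·t and substitute into x ≡ 5 (mod 7): 2652·t ≡ 5 − 1138 = -1133 (mod 7).
    Reduce coefficients mod 7: 6·t ≡ 1 (mod 7).
    The inverse of 6 mod 7 is 6 (since 6·6 = 36 = 5·7 + 1), so t ≡ 6·1 = 6 ≡ 6 (mod 7).
    Then x = 1138 + 2652·6 = 17050, valid modulo lcm(2652, 7) = 18564: x ≡ 17050 (mod 18564).
Verify against each original: 17050 mod 4 = 2, 17050 mod 17 = 16, 17050 mod 13 = 7, 17050 mod 3 = 1, 17050 mod 7 = 5.

x ≡ 17050 (mod 18564).


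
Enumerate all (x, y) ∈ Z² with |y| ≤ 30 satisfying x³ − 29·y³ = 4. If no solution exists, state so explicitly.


The equation is x³ - 29y³ = 4. For fixed y, x³ = 29·y³ + 4, so a solution requires the RHS to be a perfect cube.
Strategy: iterate y from -30 to 30, compute RHS = 29·y³ + 4, and check whether it is a (positive or negative) perfect cube.
Check small values of y:
  y = 0: RHS = 4 is not a perfect cube.
  y = 1: RHS = 33 is not a perfect cube.
  y = -1: RHS = -25 is not a perfect cube.
  y = 2: RHS = 236 is not a perfect cube.
  y = -2: RHS = -228 is not a perfect cube.
  y = 3: RHS = 787 is not a perfect cube.
  y = -3: RHS = -779 is not a perfect cube.
Continuing the search up to |y| = 30 finds no solutions either.
No (x, y) in the scanned range satisfies the equation.

No integer solutions with |y| ≤ 30.


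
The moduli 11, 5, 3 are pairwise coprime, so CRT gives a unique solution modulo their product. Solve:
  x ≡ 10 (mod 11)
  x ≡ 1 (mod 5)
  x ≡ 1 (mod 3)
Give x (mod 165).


Moduli 11, 5, 3 are pairwise coprime; by CRT there is a unique solution modulo M = 11 · 5 · 3 = 165.
Solve pairwise, accumulating the modulus:
  Start with x ≡ 10 (mod 11).
  Combine with x ≡ 1 (mod 5): since gcd(11, 5) = 1, we get a unique residue mod 55.
    Write x = 10 + 11·t and substitute into x ≡ 1 (mod 5): 11·t ≡ 1 − 10 = -9 (mod 5).
    Reduce coefficients mod 5: 1·t ≡ 1 (mod 5).
    So t ≡ 1 (mod 5).
    Then x = 10 + 11·1 = 21, valid modulo lcm(11, 5) = 55: x ≡ 21 (mod 55).
  Combine with x ≡ 1 (mod 3): since gcd(55, 3) = 1, we get a unique residue mod 165.
    Write x = 21 + 55·t and substitute into x ≡ 1 (mod 3): 55·t ≡ 1 − 21 = -20 (mod 3).
    Reduce coefficients mod 3: 1·t ≡ 1 (mod 3).
    So t ≡ 1 (mod 3).
    Then x = 21 + 55·1 = 76, valid modulo lcm(55, 3) = 165: x ≡ 76 (mod 165).
Verify: 76 mod 11 = 10 ✓, 76 mod 5 = 1 ✓, 76 mod 3 = 1 ✓.

x ≡ 76 (mod 165).


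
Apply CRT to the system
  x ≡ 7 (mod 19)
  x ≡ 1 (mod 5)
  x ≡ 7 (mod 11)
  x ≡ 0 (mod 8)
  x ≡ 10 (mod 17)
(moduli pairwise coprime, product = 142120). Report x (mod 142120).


Product of moduli M = 19 · 5 · 11 · 8 · 17 = 142120.
Merge one congruence at a time:
  Start: x ≡ 7 (mod 19).
  Combine with x ≡ 1 (mod 5); new modulus lcm = 95.
    Write x = 7 + 19·t and substitute into x ≡ 1 (mod 5): 19·t ≡ 1 − 7 = -6 (mod 5).
    Reduce coefficients mod 5: 4·t ≡ 4 (mod 5).
    The inverse of 4 mod 5 is 4 (since 4·4 = 16 = 3·5 + 1), so t ≡ 4·4 = 16 ≡ 1 (mod 5).
    Then x = 7 + 19·1 = 26, valid modulo lcm(19, 5) = 95: x ≡ 26 (mod 95).
  Combine with x ≡ 7 (mod 11); new modulus lcm = 1045.
    Write x = 26 + 95·t and substitute into x ≡ 7 (mod 11): 95·t ≡ 7 − 26 = -19 (mod 11).
    Reduce coefficients mod 11: 7·t ≡ 3 (mod 11).
    The inverse of 7 mod 11 is 8 (since 7·8 = 56 = 5·11 + 1), so t ≡ 8·3 = 24 ≡ 2 (mod 11).
    Then x = 26 + 95·2 = 216, valid modulo lcm(95, 11) = 1045: x ≡ 216 (mod 1045).
  Combine with x ≡ 0 (mod 8); new modulus lcm = 8360.
    Write x = 216 + 1045·t and substitute into x ≡ 0 (mod 8): 1045·t ≡ 0 − 216 = -216 (mod 8).
    Reduce coefficients mod 8: 5·t ≡ 0 (mod 8).
    The inverse of 5 mod 8 is 5 (since 5·5 = 25 = 3·8 + 1), so t ≡ 5·0 = 0 ≡ 0 (mod 8).
    Then x = 216 + 1045·0 = 216, valid modulo lcm(1045, 8) = 8360: x ≡ 216 (mod 8360).
  Combine with x ≡ 10 (mod 17); new modulus lcm = 142120.
    Write x = 216 + 8360·t and substitute into x ≡ 10 (mod 17): 8360·t ≡ 10 − 216 = -206 (mod 17).
    Reduce coefficients mod 17: 13·t ≡ 15 (mod 17).
    The inverse of 13 mod 17 is 4 (since 13·4 = 52 = 3·17 + 1), so t ≡ 4·15 = 60 ≡ 9 (mod 17).
    Then x = 216 + 8360·9 = 75456, valid modulo lcm(8360, 17) = 142120: x ≡ 75456 (mod 142120).
Verify against each original: 75456 mod 19 = 7, 75456 mod 5 = 1, 75456 mod 11 = 7, 75456 mod 8 = 0, 75456 mod 17 = 10.

x ≡ 75456 (mod 142120).


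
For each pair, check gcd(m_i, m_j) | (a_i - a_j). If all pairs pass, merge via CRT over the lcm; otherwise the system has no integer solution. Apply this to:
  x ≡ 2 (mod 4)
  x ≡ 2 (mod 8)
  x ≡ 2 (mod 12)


Moduli 4, 8, 12 are not pairwise coprime, so CRT works modulo lcm(m_i) when all pairwise compatibility conditions hold.
Pairwise compatibility: gcd(m_i, m_j) must divide a_i - a_j for every pair.
Merge one congruence at a time:
  Start: x ≡ 2 (mod 4).
  Combine with x ≡ 2 (mod 8): gcd(4, 8) = 4; 2 - 2 = 0, which IS divisible by 4, so compatible.
    Write x = 2 + 4·t and substitute into x ≡ 2 (mod 8): 4·t ≡ 2 − 2 = 0 (mod 8).
    Divide the congruence (and modulus) by g = 4: 1·t ≡ 0 (mod 2).
    So t ≡ 0 (mod 2).
    Then x = 2 + 4·0 = 2, valid modulo lcm(4, 8) = 8: x ≡ 2 (mod 8).
  Combine with x ≡ 2 (mod 12): gcd(8, 12) = 4; 2 - 2 = 0, which IS divisible by 4, so compatible.
    Write x = 2 + 8·t and substitute into x ≡ 2 (mod 12): 8·t ≡ 2 − 2 = 0 (mod 12).
    Divide the congruence (and modulus) by g = 4: 2·t ≡ 0 (mod 3).
    The inverse of 2 mod 3 is 2 (since 2·2 = 4 = 1·3 + 1), so t ≡ 2·0 = 0 ≡ 0 (mod 3).
    Then x = 2 + 8·0 = 2, valid modulo lcm(8, 12) = 24: x ≡ 2 (mod 24).
Verify: 2 mod 4 = 2, 2 mod 8 = 2, 2 mod 12 = 2.

x ≡ 2 (mod 24).


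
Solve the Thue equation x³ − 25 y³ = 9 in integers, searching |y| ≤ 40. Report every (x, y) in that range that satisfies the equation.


The equation is x³ - 25y³ = 9. For fixed y, x³ = 25·y³ + 9, so a solution requires the RHS to be a perfect cube.
Strategy: iterate y from -40 to 40, compute RHS = 25·y³ + 9, and check whether it is a (positive or negative) perfect cube.
Check small values of y:
  y = 0: RHS = 9 is not a perfect cube.
  y = 1: RHS = 34 is not a perfect cube.
  y = -1: RHS = -16 is not a perfect cube.
  y = 2: RHS = 209 is not a perfect cube.
  y = -2: RHS = -191 is not a perfect cube.
  y = 3: RHS = 684 is not a perfect cube.
  y = -3: RHS = -666 is not a perfect cube.
Continuing the search up to |y| = 40 finds no solutions either.
No (x, y) in the scanned range satisfies the equation.

No integer solutions with |y| ≤ 40.


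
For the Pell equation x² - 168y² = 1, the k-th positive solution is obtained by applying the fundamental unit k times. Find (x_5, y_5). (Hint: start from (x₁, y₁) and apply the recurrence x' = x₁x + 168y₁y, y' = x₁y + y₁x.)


Step 1: Find the fundamental solution (x₁, y₁) of x² - 168y² = 1.
  Expand √168 as a continued fraction. a₀ = ⌊√168⌋ = 12; iterate m_{k+1} = d_k·a_k − m_k, d_{k+1} = (168 − m_{k+1}²)/d_k, a_{k+1} = ⌊(a₀ + m_{k+1})/d_{k+1}⌋ (starting m₀ = 0, d₀ = 1), with convergents p_k = a_k·p_{k-1} + p_{k-2}, q_k = a_k·q_{k-1} + q_{k-2} (p₋₁ = 1, q₋₁ = 0):
  k = 0: a₀ = 12; p₀/q₀ = 12/1; p₀² − 168·q₀² = 144 − 168 = -24.
  k = 1: m = 12, d = 24, a = ⌊(12 + 12)/24⌋ = 1; p/q = (1·12 + 1)/(1·1 + 0) = 13/1; p² − 168·q² = 169 − 168 = 1.
  The first convergent with p² − 168·q² = 1 gives the fundamental solution (x₁, y₁) = (13, 1).
Step 2: Apply the recurrence (x_{n+1}, y_{n+1}) = (x₁x_n + 168y₁y_n, x₁y_n + y₁x_n) repeatedly.
  From (x_1, y_1) = (13, 1): x_2 = 13·13 + 168·1·1 = 337; y_2 = 13·1 + 1·13 = 26.
  From (x_2, y_2) = (337, 26): x_3 = 13·337 + 168·1·26 = 8749; y_3 = 13·26 + 1·337 = 675.
  From (x_3, y_3) = (8749, 675): x_4 = 13·8749 + 168·1·675 = 227137; y_4 = 13·675 + 1·8749 = 17524.
  From (x_4, y_4) = (227137, 17524): x_5 = 13·227137 + 168·1·17524 = 5896813; y_5 = 13·17524 + 1·227137 = 454949.
Step 3: Verify x_5² - 168·y_5² = 34772403556969 - 34772403556968 = 1 (should be 1). ✓

(x_1, y_1) = (13, 1); (x_5, y_5) = (5896813, 454949).
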